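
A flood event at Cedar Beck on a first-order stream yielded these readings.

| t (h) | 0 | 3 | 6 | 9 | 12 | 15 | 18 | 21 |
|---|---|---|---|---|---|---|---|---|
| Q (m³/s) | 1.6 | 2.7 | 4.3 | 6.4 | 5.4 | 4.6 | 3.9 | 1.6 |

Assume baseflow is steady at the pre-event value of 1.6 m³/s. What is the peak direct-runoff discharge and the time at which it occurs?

Subtracting baseflow gives direct-runoff ordinates: 0.0, 1.1, 2.7, 4.8, 3.8, 3.0, 2.3, 0.0 m³/s.
The maximum is 4.8 m³/s, occurring at the reading for t = 9 h.

Q_p = 4.8 m³/s at t = 9 h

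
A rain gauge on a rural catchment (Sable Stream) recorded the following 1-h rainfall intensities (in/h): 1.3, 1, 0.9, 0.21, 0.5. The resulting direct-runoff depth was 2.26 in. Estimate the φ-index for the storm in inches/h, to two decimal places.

φ ≈ 0.36 in/h

Only the 4 blocks with intensity above φ contribute runoff: 1.3, 1, 0.9, 0.5 in/h.
Σ(I−φ)·Δt = d  ⇒  (1.3+1+0.9+0.5 − 4φ)·1 = 2.26
φ = (3.700 − 2.26/1) / 4 = 0.36 in/h.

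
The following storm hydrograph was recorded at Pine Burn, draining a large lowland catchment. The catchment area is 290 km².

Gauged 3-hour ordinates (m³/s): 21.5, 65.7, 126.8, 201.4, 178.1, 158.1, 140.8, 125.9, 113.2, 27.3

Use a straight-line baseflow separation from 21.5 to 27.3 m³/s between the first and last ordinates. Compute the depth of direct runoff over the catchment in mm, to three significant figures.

d ≈ 34.1 mm

Direct runoff: 0.00, 43.56, 104.01, 177.97, 154.02, 133.38, 115.43, 99.89, 86.54, 0.00 m³/s; ΣQ_DR = 914.8 m³/s.
V = ΣQ_DR · Δt = 914.8 × 10800 s = 9.880 × 10^6 m³.
Over A = 290 km², depth = V / A = 34.1 mm.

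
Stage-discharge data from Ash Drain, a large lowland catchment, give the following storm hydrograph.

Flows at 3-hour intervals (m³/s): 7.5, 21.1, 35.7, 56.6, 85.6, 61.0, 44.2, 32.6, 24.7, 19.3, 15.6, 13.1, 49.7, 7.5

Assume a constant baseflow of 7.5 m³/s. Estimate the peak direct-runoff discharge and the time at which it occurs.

Subtracting baseflow gives direct-runoff ordinates: 0.0, 13.6, 28.2, 49.1, 78.1, 53.5, 36.7, 25.1, 17.2, 11.8, 8.1, 5.6, 42.2, 0.0 m³/s.
The maximum is 78.1 m³/s, occurring at the reading for t = 12 h.

Q_p = 78.1 m³/s at t = 12 h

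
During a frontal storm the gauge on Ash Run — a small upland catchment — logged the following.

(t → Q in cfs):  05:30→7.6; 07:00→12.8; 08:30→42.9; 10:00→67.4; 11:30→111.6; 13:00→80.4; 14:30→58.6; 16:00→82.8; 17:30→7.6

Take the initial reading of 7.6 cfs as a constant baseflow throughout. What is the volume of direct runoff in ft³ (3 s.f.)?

V ≈ 2.18 × 10^6 ft³

Direct-runoff ordinates (Q − Q_b): 0.0, 5.2, 35.3, 59.8, 104.0, 72.8, 51.0, 75.2, 0.0 cfs.
ΣQ_DR = 403.3 cfs.
With Δt = 1.5 h = 5400 s, V = ΣQ_DR · Δt = 403.3 × 5400 = 2.18 × 10^6 ft³.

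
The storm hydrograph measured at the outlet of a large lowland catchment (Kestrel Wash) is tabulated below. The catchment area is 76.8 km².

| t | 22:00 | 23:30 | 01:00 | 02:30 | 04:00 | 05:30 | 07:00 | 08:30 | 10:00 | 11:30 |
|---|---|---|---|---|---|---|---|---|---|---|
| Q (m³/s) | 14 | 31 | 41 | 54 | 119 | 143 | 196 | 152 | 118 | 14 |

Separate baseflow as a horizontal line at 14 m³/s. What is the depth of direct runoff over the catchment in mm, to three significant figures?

Direct runoff: 0.0, 17.0, 27.0, 40.0, 105.0, 129.0, 182.0, 138.0, 104.0, 0.0 m³/s; ΣQ_DR = 742.0 m³/s.
V = ΣQ_DR · Δt = 742.0 × 5400 s = 4.007 × 10^6 m³.
Over A = 76.8 km², depth = V / A = 52.2 mm.

d ≈ 52.2 mm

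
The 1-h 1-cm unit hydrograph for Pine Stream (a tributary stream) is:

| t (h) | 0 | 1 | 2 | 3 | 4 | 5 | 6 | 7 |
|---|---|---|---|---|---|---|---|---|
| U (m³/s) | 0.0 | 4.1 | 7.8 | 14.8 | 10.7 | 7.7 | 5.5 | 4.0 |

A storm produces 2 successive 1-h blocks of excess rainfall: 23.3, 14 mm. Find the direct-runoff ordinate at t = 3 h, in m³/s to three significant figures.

Q ≈ 45.4 m³/s

By discrete convolution, Q_j = Σ (P_i / 10 mm) · U_{j−i}.
At t = 3 h (j=3): Q = (23.3/10)·14.8 + (14/10)·7.8 = 45.4 m³/s.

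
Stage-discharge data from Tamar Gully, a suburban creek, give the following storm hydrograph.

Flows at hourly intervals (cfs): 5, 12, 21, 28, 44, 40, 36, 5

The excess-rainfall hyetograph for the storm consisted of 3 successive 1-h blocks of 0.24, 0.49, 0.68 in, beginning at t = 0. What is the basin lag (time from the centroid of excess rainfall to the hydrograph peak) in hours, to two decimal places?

t_L ≈ 2.19 h

Centroid of excess rainfall: t_c = Σ P_i·t̄_i / ΣP_i = 1.8121 h (block centres at 0.5, 1.5, 2.5 h).
Hydrograph peak occurs at t = 4 h, so basin lag t_L = 4 − 1.8121 = 2.19 h.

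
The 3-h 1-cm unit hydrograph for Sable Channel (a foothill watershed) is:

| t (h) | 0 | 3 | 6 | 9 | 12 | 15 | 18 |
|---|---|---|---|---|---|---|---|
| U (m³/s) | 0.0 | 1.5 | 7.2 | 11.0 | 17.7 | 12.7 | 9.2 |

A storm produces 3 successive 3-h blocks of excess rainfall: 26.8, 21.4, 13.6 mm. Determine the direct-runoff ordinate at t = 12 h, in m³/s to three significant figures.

Q ≈ 80.8 m³/s

By discrete convolution, Q_j = Σ (P_i / 10 mm) · U_{j−i}.
At t = 12 h (j=4): Q = (26.8/10)·17.7 + (21.4/10)·11.0 + (13.6/10)·7.2 = 80.8 m³/s.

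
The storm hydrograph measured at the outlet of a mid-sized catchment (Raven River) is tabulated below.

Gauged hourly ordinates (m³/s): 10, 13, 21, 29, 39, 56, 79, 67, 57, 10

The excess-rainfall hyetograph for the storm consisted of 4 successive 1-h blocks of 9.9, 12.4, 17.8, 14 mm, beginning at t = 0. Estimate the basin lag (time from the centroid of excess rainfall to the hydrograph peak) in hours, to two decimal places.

t_L ≈ 3.84 h

Centroid of excess rainfall: t_c = Σ P_i·t̄_i / ΣP_i = 2.1636 h (block centres at 0.5, 1.5, 2.5, 3.5 h).
Hydrograph peak occurs at t = 6 h, so basin lag t_L = 6 − 2.1636 = 3.84 h.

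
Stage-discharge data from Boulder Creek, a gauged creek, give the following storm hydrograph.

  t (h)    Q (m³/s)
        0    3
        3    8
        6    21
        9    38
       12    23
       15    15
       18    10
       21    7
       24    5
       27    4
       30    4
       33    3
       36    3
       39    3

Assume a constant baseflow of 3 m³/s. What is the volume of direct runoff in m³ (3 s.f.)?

V ≈ 1.13 × 10^6 m³

Direct-runoff ordinates (Q − Q_b): 0.0, 5.0, 18.0, 35.0, 20.0, 12.0, 7.0, 4.0, 2.0, 1.0, 1.0, 0.0, 0.0, 0.0 m³/s.
ΣQ_DR = 105.0 m³/s.
With Δt = 3 h = 10800 s, V = ΣQ_DR · Δt = 105.0 × 10800 = 1.13 × 10^6 m³.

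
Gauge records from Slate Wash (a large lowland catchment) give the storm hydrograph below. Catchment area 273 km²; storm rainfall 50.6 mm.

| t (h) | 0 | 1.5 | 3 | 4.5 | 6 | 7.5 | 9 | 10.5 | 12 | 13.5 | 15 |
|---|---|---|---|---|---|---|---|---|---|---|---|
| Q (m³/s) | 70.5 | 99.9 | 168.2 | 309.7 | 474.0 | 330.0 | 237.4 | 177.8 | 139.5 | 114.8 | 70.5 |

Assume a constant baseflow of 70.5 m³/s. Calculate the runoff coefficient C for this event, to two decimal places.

ΣQ_DR = 1417 m³/s; V = ΣQ_DR·Δt = 7.651 × 10^6 m³.
Runoff depth d = V / A = 28.02 mm.
C = d / P = 28.02 / 50.6 = 0.55.

C ≈ 0.55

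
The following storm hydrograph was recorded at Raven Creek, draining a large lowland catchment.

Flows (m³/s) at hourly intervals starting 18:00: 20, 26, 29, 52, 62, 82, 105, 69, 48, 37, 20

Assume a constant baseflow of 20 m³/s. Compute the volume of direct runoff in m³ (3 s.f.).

Direct-runoff ordinates (Q − Q_b): 0.0, 6.0, 9.0, 32.0, 42.0, 62.0, 85.0, 49.0, 28.0, 17.0, 0.0 m³/s.
ΣQ_DR = 330.0 m³/s.
With Δt = 1 h = 3600 s, V = ΣQ_DR · Δt = 330.0 × 3600 = 1.19 × 10^6 m³.

V ≈ 1.19 × 10^6 m³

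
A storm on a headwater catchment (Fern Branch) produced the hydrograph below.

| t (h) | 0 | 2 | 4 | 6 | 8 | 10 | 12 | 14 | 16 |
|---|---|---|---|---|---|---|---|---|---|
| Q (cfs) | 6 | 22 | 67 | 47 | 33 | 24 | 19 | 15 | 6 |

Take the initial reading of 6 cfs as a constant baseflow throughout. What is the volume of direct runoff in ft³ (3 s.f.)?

Direct-runoff ordinates (Q − Q_b): 0.0, 16.0, 61.0, 41.0, 27.0, 18.0, 13.0, 9.0, 0.0 cfs.
ΣQ_DR = 185.0 cfs.
With Δt = 2 h = 7200 s, V = ΣQ_DR · Δt = 185.0 × 7200 = 1.33 × 10^6 ft³.

V ≈ 1.33 × 10^6 ft³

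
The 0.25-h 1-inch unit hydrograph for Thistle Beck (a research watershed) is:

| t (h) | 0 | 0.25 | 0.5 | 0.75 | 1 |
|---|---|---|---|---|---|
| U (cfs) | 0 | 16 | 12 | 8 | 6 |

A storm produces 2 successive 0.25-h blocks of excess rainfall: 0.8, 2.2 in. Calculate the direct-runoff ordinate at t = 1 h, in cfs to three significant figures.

Q ≈ 22.4 cfs

By discrete convolution, Q_j = Σ (P_i / 1 in) · U_{j−i}.
At t = 1 h (j=4): Q = (0.8/1)·6 + (2.2/1)·8 = 22.4 cfs.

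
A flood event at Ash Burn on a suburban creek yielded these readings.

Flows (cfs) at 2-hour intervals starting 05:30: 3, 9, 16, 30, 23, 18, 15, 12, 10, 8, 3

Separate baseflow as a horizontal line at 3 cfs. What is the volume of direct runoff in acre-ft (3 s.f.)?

V ≈ 18.8 acre-ft

Direct-runoff ordinates (Q − Q_b): 0.0, 6.0, 13.0, 27.0, 20.0, 15.0, 12.0, 9.0, 7.0, 5.0, 0.0 cfs.
ΣQ_DR = 114.0 cfs.
With Δt = 2 h = 7200 s, V = ΣQ_DR · Δt = 114.0 × 7200 = 8.21 × 10^5 ft³ = 18.8 acre-ft.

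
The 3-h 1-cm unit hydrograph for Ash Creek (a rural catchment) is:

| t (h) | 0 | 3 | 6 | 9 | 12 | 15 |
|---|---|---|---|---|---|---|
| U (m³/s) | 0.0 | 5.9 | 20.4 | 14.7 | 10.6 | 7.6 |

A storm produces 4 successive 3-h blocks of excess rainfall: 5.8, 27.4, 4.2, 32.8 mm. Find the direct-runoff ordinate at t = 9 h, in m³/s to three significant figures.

Q ≈ 66.9 m³/s

By discrete convolution, Q_j = Σ (P_i / 10 mm) · U_{j−i}.
At t = 9 h (j=3): Q = (5.8/10)·14.7 + (27.4/10)·20.4 + (4.2/10)·5.9 + (32.8/10)·0.0 = 66.9 m³/s.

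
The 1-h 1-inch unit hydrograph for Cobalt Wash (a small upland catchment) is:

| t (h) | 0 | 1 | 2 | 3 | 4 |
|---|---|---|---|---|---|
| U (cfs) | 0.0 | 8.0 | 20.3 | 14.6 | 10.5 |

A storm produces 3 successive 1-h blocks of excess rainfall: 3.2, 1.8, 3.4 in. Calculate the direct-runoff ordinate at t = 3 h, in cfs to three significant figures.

Q ≈ 110 cfs

By discrete convolution, Q_j = Σ (P_i / 1 in) · U_{j−i}.
At t = 3 h (j=3): Q = (3.2/1)·14.6 + (1.8/1)·20.3 + (3.4/1)·8.0 = 110 cfs.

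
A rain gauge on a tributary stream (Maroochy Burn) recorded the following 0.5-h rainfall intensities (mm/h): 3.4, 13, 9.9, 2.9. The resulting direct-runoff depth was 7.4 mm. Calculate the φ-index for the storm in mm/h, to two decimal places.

φ ≈ 4.05 mm/h

Only the 2 blocks with intensity above φ contribute runoff: 13, 9.9 mm/h.
Σ(I−φ)·Δt = d  ⇒  (13+9.9 − 2φ)·0.5 = 7.4
φ = (22.90 − 7.4/0.5) / 2 = 4.05 mm/h.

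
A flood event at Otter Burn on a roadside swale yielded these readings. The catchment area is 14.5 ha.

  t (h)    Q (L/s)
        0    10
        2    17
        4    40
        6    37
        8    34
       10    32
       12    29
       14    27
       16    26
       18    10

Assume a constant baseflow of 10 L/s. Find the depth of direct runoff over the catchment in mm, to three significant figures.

Direct runoff: 0.0, 7.0, 30.0, 27.0, 24.0, 22.0, 19.0, 17.0, 16.0, 0.0 L/s; ΣQ_DR = 162.0 L/s.
V = ΣQ_DR · Δt = 162.0 × 7200 s = 1.166 × 10^6 L.
Over A = 14.5 ha, depth = V / A = 8.04 mm.

d ≈ 8.04 mm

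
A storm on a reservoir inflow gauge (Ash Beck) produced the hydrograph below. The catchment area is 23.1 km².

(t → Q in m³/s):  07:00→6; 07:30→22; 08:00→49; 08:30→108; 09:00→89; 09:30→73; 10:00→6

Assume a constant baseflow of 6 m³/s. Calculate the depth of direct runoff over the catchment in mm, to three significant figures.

Direct runoff: 0.0, 16.0, 43.0, 102.0, 83.0, 67.0, 0.0 m³/s; ΣQ_DR = 311.0 m³/s.
V = ΣQ_DR · Δt = 311.0 × 1800 s = 5.598 × 10^5 m³.
Over A = 23.1 km², depth = V / A = 24.2 mm.

d ≈ 24.2 mm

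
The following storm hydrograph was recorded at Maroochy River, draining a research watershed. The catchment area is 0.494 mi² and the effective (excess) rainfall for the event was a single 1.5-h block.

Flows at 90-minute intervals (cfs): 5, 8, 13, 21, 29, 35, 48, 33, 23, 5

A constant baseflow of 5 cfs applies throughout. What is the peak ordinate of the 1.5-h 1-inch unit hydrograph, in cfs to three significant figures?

U_p ≈ 53.8 cfs

Direct runoff: 0.0, 3.0, 8.0, 16.0, 24.0, 30.0, 43.0, 28.0, 18.0, 0.0 cfs; ΣQ_DR = 170.0 cfs, peak = 43.0 cfs.
Runoff depth d = ΣQ_DR·Δt / A = 170.0 × 5400 / (0.494 mi²) = 0.7999 in.
The 1-inch UH is the DRH scaled by (1 in)/d, so U_p = 43.0 × 1/0.7999 = 53.8 cfs.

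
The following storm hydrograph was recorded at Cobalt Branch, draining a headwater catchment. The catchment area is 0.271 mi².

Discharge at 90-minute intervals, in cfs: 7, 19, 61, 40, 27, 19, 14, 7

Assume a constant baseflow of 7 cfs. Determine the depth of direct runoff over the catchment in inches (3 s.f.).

Direct runoff: 0.0, 12.0, 54.0, 33.0, 20.0, 12.0, 7.0, 0.0 cfs; ΣQ_DR = 138.0 cfs.
V = ΣQ_DR · Δt = 138.0 × 5400 s = 7.452 × 10^5 ft³.
Over A = 0.271 mi², depth = V / A = 1.18 in.

d ≈ 1.18 in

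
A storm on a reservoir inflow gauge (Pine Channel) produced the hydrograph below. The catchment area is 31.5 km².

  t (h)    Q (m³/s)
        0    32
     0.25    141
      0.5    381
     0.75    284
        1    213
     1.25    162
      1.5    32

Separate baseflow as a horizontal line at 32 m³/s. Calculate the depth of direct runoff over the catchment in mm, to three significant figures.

Direct runoff: 0.0, 109.0, 349.0, 252.0, 181.0, 130.0, 0.0 m³/s; ΣQ_DR = 1021 m³/s.
V = ΣQ_DR · Δt = 1021 × 900 s = 9.189 × 10^5 m³.
Over A = 31.5 km², depth = V / A = 29.2 mm.

d ≈ 29.2 mm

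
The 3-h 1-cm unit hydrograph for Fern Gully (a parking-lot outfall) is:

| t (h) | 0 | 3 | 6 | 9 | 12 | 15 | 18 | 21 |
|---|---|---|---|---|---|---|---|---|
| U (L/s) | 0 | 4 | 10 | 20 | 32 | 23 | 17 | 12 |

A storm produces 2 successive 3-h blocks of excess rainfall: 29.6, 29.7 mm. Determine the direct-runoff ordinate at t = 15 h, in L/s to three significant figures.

Q ≈ 163 L/s

By discrete convolution, Q_j = Σ (P_i / 10 mm) · U_{j−i}.
At t = 15 h (j=5): Q = (29.6/10)·23 + (29.7/10)·32 = 163 L/s.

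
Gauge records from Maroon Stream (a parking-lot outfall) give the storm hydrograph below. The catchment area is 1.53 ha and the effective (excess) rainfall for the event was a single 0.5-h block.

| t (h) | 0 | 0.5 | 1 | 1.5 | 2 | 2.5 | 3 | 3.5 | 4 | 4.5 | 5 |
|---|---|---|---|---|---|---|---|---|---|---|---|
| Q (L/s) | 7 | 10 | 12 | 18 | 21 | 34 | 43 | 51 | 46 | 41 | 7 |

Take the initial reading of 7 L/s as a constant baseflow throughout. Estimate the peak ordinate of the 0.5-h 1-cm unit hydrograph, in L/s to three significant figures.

Direct runoff: 0.0, 3.0, 5.0, 11.0, 14.0, 27.0, 36.0, 44.0, 39.0, 34.0, 0.0 L/s; ΣQ_DR = 213.0 L/s, peak = 44.0 L/s.
Runoff depth d = ΣQ_DR·Δt / A = 213.0 × 1800 / (1.53 ha) = 25.06 mm.
The 1-cm UH is the DRH scaled by (10 mm)/d, so U_p = 44.0 × 10/25.06 = 17.6 L/s.

U_p ≈ 17.6 L/s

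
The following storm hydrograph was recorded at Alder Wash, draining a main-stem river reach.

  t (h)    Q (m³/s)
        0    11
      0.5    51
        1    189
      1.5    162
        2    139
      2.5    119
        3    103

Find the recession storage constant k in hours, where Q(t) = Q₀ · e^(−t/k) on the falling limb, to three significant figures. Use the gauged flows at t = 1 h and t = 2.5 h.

On the falling limb, Q drops from 189 to 119 m³/s between t = 1 h and t = 2.5 h (Δt = 1.5 h).
k = −Δt / ln(Q₂/Q₁) = −1.5 / ln(119/189) = 3.24 h.

k ≈ 3.24 h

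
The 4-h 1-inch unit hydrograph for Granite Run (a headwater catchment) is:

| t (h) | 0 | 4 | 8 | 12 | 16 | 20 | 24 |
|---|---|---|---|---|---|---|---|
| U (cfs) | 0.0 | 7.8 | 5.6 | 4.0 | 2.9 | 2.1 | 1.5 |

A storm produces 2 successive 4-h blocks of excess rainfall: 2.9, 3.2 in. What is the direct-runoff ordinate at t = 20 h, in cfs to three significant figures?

By discrete convolution, Q_j = Σ (P_i / 1 in) · U_{j−i}.
At t = 20 h (j=5): Q = (2.9/1)·2.1 + (3.2/1)·2.9 = 15.4 cfs.

Q ≈ 15.4 cfs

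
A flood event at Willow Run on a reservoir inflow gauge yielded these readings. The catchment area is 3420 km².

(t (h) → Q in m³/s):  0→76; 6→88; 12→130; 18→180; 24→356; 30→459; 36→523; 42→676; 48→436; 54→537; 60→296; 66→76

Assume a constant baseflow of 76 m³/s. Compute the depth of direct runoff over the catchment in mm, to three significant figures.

d ≈ 18.4 mm

Direct runoff: 0.0, 12.0, 54.0, 104.0, 280.0, 383.0, 447.0, 600.0, 360.0, 461.0, 220.0, 0.0 m³/s; ΣQ_DR = 2921 m³/s.
V = ΣQ_DR · Δt = 2921 × 21600 s = 6.309 × 10^7 m³.
Over A = 3420 km², depth = V / A = 18.4 mm.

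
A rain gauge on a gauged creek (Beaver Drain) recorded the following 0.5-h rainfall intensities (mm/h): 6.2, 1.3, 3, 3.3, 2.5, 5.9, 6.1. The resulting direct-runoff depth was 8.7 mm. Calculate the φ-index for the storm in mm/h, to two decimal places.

φ ≈ 1.60 mm/h

Only the 6 blocks with intensity above φ contribute runoff: 6.2, 3, 3.3, 2.5, 5.9, 6.1 mm/h.
Σ(I−φ)·Δt = d  ⇒  (6.2+3+3.3+2.5+5.9+6.1 − 6φ)·0.5 = 8.7
φ = (27.00 − 8.7/0.5) / 6 = 1.60 mm/h.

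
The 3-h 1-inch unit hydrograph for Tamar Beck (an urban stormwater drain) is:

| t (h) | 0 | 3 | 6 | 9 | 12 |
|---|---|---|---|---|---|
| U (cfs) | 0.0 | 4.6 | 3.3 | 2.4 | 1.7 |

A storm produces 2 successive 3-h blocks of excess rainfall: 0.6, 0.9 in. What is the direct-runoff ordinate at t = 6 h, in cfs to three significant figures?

Q ≈ 6.12 cfs

By discrete convolution, Q_j = Σ (P_i / 1 in) · U_{j−i}.
At t = 6 h (j=2): Q = (0.6/1)·3.3 + (0.9/1)·4.6 = 6.12 cfs.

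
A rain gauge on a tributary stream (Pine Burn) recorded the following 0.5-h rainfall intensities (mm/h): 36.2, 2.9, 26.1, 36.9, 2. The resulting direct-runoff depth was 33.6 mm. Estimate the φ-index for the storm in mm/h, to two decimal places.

Only the 3 blocks with intensity above φ contribute runoff: 36.2, 26.1, 36.9 mm/h.
Σ(I−φ)·Δt = d  ⇒  (36.2+26.1+36.9 − 3φ)·0.5 = 33.6
φ = (99.20 − 33.6/0.5) / 3 = 10.67 mm/h.

φ ≈ 10.67 mm/h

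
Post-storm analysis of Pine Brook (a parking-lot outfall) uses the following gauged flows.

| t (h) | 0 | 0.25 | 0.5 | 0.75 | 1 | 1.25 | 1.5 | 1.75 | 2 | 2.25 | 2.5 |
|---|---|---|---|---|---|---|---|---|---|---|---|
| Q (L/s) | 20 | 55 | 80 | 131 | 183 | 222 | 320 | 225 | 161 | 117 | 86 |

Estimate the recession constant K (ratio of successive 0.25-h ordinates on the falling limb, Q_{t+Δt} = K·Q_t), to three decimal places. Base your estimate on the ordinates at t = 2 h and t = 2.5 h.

K ≈ 0.731

Using the recession-limb readings at t = 2 h and t = 2.5 h: Q falls from 161 to 86 L/s over 2 intervals.
K = (Q₂/Q₁)^(1/2) = (86/161)^(1/2) = 0.731.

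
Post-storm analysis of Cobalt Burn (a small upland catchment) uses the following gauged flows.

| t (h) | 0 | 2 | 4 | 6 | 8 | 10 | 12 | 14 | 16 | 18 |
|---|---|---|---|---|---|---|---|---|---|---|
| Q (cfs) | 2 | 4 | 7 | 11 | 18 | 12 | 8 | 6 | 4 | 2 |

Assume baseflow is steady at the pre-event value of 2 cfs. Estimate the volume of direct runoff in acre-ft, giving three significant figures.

V ≈ 8.93 acre-ft

Direct-runoff ordinates (Q − Q_b): 0.0, 2.0, 5.0, 9.0, 16.0, 10.0, 6.0, 4.0, 2.0, 0.0 cfs.
ΣQ_DR = 54.00 cfs.
With Δt = 2 h = 7200 s, V = ΣQ_DR · Δt = 54.00 × 7200 = 3.89 × 10^5 ft³ = 8.93 acre-ft.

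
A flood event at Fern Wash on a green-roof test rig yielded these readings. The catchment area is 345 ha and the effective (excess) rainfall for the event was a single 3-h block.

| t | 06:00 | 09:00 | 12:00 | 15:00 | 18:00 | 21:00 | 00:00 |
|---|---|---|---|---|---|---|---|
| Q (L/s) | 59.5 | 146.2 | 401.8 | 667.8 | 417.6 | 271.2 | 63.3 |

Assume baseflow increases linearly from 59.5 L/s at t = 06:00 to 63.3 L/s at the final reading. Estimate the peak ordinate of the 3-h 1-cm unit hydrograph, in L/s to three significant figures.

U_p ≈ 1210 L/s

Direct runoff: 0.00, 86.07, 341.03, 606.40, 355.57, 208.53, 0.00 L/s; ΣQ_DR = 1598 L/s, peak = 606.40 L/s.
Runoff depth d = ΣQ_DR·Δt / A = 1598 × 10800 / (345 ha) = 5.001 mm.
The 1-cm UH is the DRH scaled by (10 mm)/d, so U_p = 606.40 × 10/5.001 = 1210 L/s.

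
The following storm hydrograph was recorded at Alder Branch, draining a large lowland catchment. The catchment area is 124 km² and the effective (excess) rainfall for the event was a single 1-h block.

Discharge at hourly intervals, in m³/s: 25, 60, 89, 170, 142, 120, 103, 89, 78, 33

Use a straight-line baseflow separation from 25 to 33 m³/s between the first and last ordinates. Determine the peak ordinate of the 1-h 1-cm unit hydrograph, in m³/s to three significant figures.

U_p ≈ 79.2 m³/s

Direct runoff: 0.00, 34.11, 62.22, 142.33, 113.44, 90.56, 72.67, 57.78, 45.89, 0.00 m³/s; ΣQ_DR = 619.0 m³/s, peak = 142.33 m³/s.
Runoff depth d = ΣQ_DR·Δt / A = 619.0 × 3600 / (124 km²) = 17.97 mm.
The 1-cm UH is the DRH scaled by (10 mm)/d, so U_p = 142.33 × 10/17.97 = 79.2 m³/s.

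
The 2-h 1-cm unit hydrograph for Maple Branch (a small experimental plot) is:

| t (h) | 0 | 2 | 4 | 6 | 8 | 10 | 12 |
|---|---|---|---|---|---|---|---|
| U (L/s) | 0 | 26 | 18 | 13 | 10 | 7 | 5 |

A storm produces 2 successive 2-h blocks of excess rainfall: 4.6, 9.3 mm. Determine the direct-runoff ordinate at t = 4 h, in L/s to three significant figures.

Q ≈ 32.5 L/s

By discrete convolution, Q_j = Σ (P_i / 10 mm) · U_{j−i}.
At t = 4 h (j=2): Q = (4.6/10)·18 + (9.3/10)·26 = 32.5 L/s.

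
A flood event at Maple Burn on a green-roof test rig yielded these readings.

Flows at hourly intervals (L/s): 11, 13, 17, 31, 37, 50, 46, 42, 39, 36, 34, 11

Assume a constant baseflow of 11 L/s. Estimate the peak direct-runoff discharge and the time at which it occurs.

Subtracting baseflow gives direct-runoff ordinates: 0.0, 2.0, 6.0, 20.0, 26.0, 39.0, 35.0, 31.0, 28.0, 25.0, 23.0, 0.0 L/s.
The maximum is 39.0 L/s, occurring at the reading for t = 5 h.

Q_p = 39.0 L/s at t = 5 h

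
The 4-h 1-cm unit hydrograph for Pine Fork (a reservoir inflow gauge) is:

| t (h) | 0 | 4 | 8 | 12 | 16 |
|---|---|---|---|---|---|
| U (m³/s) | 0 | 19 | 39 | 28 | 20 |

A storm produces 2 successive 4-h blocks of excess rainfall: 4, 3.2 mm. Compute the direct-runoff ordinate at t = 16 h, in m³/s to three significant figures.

Q ≈ 17.0 m³/s

By discrete convolution, Q_j = Σ (P_i / 10 mm) · U_{j−i}.
At t = 16 h (j=4): Q = (4/10)·20 + (3.2/10)·28 = 17.0 m³/s.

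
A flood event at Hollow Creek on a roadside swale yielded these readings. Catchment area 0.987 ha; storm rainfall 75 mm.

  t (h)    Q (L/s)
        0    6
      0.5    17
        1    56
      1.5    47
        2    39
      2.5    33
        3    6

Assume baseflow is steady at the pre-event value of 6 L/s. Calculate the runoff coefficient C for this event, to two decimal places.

ΣQ_DR = 162.0 L/s; V = ΣQ_DR·Δt = 2.916 × 10^5 L.
Runoff depth d = V / A = 29.54 mm.
C = d / P = 29.54 / 75 = 0.39.

C ≈ 0.39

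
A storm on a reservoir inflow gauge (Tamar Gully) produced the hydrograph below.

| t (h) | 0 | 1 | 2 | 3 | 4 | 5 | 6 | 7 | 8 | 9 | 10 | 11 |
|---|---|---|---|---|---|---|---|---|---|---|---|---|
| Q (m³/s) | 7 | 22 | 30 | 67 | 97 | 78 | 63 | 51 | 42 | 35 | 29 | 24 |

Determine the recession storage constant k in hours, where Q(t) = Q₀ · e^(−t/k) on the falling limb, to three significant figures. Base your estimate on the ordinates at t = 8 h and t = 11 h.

On the falling limb, Q drops from 42 to 24 m³/s between t = 8 h and t = 11 h (Δt = 3 h).
k = −Δt / ln(Q₂/Q₁) = −3 / ln(24/42) = 5.36 h.

k ≈ 5.36 h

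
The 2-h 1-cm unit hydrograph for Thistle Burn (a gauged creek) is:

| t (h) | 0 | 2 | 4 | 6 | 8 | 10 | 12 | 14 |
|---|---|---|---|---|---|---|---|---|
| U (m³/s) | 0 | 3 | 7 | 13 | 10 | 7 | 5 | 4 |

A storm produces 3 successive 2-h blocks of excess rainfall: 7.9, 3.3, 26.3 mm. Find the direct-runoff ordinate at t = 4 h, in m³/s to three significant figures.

Q ≈ 6.52 m³/s

By discrete convolution, Q_j = Σ (P_i / 10 mm) · U_{j−i}.
At t = 4 h (j=2): Q = (7.9/10)·7 + (3.3/10)·3 + (26.3/10)·0 = 6.52 m³/s.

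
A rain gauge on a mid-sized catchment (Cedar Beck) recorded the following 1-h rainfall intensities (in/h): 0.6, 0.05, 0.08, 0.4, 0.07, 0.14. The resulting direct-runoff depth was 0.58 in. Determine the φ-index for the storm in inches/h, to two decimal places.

φ ≈ 0.21 in/h

Only the 2 blocks with intensity above φ contribute runoff: 0.6, 0.4 in/h.
Σ(I−φ)·Δt = d  ⇒  (0.6+0.4 − 2φ)·1 = 0.58
φ = (1.000 − 0.58/1) / 2 = 0.21 in/h.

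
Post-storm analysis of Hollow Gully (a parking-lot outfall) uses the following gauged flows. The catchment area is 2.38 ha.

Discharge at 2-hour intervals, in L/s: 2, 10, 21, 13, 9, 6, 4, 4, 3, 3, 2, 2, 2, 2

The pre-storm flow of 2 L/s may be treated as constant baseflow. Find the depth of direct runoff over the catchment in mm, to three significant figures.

Direct runoff: 0.0, 8.0, 19.0, 11.0, 7.0, 4.0, 2.0, 2.0, 1.0, 1.0, 0.0, 0.0, 0.0, 0.0 L/s; ΣQ_DR = 55.00 L/s.
V = ΣQ_DR · Δt = 55.00 × 7200 s = 3.960 × 10^5 L.
Over A = 2.38 ha, depth = V / A = 16.6 mm.

d ≈ 16.6 mm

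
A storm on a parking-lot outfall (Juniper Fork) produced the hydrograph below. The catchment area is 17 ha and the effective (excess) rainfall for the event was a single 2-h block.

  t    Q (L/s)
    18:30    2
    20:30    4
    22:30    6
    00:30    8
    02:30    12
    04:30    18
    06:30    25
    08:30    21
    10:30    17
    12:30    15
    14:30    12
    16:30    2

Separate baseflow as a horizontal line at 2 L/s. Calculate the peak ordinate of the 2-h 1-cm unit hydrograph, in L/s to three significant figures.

Direct runoff: 0.0, 2.0, 4.0, 6.0, 10.0, 16.0, 23.0, 19.0, 15.0, 13.0, 10.0, 0.0 L/s; ΣQ_DR = 118.0 L/s, peak = 23.0 L/s.
Runoff depth d = ΣQ_DR·Δt / A = 118.0 × 7200 / (17 ha) = 4.998 mm.
The 1-cm UH is the DRH scaled by (10 mm)/d, so U_p = 23.0 × 10/4.998 = 46.0 L/s.

U_p ≈ 46.0 L/s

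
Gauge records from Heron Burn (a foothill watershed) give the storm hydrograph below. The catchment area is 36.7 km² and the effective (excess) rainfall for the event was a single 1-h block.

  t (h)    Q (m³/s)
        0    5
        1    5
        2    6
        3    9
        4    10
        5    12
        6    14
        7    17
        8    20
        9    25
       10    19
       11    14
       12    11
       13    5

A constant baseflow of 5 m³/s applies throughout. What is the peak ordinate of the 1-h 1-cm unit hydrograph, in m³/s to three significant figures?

U_p ≈ 20.0 m³/s

Direct runoff: 0.0, 0.0, 1.0, 4.0, 5.0, 7.0, 9.0, 12.0, 15.0, 20.0, 14.0, 9.0, 6.0, 0.0 m³/s; ΣQ_DR = 102.0 m³/s, peak = 20.0 m³/s.
Runoff depth d = ΣQ_DR·Δt / A = 102.0 × 3600 / (36.7 km²) = 10.01 mm.
The 1-cm UH is the DRH scaled by (10 mm)/d, so U_p = 20.0 × 10/10.01 = 20.0 m³/s.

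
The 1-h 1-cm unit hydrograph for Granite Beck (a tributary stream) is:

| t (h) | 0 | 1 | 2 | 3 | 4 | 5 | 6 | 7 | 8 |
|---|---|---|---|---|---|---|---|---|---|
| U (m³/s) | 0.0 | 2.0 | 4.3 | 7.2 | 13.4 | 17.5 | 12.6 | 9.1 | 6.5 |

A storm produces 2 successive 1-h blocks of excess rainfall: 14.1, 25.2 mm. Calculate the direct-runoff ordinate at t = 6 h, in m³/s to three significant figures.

Q ≈ 61.9 m³/s

By discrete convolution, Q_j = Σ (P_i / 10 mm) · U_{j−i}.
At t = 6 h (j=6): Q = (14.1/10)·12.6 + (25.2/10)·17.5 = 61.9 m³/s.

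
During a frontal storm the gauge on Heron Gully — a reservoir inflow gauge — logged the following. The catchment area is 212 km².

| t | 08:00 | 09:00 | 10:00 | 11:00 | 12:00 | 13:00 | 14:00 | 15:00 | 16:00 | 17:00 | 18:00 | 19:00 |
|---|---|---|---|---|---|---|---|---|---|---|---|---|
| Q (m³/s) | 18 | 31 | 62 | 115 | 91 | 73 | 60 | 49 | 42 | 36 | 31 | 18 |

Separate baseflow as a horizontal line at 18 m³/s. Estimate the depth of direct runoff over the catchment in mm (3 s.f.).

d ≈ 6.96 mm

Direct runoff: 0.0, 13.0, 44.0, 97.0, 73.0, 55.0, 42.0, 31.0, 24.0, 18.0, 13.0, 0.0 m³/s; ΣQ_DR = 410.0 m³/s.
V = ΣQ_DR · Δt = 410.0 × 3600 s = 1.476 × 10^6 m³.
Over A = 212 km², depth = V / A = 6.96 mm.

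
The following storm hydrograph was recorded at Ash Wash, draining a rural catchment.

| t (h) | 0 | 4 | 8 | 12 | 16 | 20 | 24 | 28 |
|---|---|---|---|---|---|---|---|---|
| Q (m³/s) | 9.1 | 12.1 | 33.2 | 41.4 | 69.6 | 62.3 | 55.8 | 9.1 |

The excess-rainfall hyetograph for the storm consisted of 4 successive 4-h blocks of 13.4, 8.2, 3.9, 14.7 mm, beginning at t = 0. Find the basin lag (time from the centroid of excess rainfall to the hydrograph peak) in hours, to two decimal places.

Centroid of excess rainfall: t_c = Σ P_i·t̄_i / ΣP_i = 7.9801 h (block centres at 2, 6, 10, 14 h).
Hydrograph peak occurs at t = 16 h, so basin lag t_L = 16 − 7.9801 = 8.02 h.

t_L ≈ 8.02 h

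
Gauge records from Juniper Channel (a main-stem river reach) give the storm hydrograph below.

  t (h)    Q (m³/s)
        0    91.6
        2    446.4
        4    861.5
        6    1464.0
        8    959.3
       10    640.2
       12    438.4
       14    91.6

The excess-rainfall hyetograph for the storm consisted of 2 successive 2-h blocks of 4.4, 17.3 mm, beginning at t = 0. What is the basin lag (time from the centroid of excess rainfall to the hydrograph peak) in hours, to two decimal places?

Centroid of excess rainfall: t_c = Σ P_i·t̄_i / ΣP_i = 2.5945 h (block centres at 1, 3 h).
Hydrograph peak occurs at t = 6 h, so basin lag t_L = 6 − 2.5945 = 3.41 h.

t_L ≈ 3.41 h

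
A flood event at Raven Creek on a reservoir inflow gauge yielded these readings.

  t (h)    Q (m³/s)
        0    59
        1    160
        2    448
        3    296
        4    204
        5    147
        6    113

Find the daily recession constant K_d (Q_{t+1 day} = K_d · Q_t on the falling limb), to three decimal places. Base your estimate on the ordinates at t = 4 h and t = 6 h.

K_d ≈ 0.001

Between t = 4 h and t = 6 h the flow falls from 204 to 113 m³/s over 2×1 h = 2 h.
Per-interval ratio K = (113/204)^(1/2) = 0.7443; K_d = K^(24/1) = 0.001.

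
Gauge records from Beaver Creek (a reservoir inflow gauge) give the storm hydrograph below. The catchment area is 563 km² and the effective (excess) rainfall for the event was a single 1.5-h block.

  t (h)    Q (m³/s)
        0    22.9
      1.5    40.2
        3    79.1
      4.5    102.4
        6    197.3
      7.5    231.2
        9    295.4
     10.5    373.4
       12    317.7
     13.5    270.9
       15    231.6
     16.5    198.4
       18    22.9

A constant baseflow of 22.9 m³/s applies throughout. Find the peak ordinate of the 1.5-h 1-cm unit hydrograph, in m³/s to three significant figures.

Direct runoff: 0.0, 17.3, 56.2, 79.5, 174.4, 208.3, 272.5, 350.5, 294.8, 248.0, 208.7, 175.5, 0.0 m³/s; ΣQ_DR = 2086 m³/s, peak = 350.5 m³/s.
Runoff depth d = ΣQ_DR·Δt / A = 2086 × 5400 / (563 km²) = 20.00 mm.
The 1-cm UH is the DRH scaled by (10 mm)/d, so U_p = 350.5 × 10/20.00 = 175 m³/s.

U_p ≈ 175 m³/s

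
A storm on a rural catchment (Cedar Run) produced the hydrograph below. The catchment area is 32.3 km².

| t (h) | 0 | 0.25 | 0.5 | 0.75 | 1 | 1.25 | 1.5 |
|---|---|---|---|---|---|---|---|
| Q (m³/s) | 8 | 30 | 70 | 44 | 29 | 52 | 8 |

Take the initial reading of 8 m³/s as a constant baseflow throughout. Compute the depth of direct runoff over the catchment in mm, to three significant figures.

Direct runoff: 0.0, 22.0, 62.0, 36.0, 21.0, 44.0, 0.0 m³/s; ΣQ_DR = 185.0 m³/s.
V = ΣQ_DR · Δt = 185.0 × 900 s = 1.665 × 10^5 m³.
Over A = 32.3 km², depth = V / A = 5.15 mm.

d ≈ 5.15 mm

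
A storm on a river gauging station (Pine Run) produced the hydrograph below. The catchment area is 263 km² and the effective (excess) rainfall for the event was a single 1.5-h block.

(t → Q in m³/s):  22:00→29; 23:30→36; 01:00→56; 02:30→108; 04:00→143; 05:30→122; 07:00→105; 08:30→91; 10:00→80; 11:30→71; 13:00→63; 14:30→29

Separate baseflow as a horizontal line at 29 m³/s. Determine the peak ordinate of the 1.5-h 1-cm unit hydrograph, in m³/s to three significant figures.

U_p ≈ 94.9 m³/s

Direct runoff: 0.0, 7.0, 27.0, 79.0, 114.0, 93.0, 76.0, 62.0, 51.0, 42.0, 34.0, 0.0 m³/s; ΣQ_DR = 585.0 m³/s, peak = 114.0 m³/s.
Runoff depth d = ΣQ_DR·Δt / A = 585.0 × 5400 / (263 km²) = 12.01 mm.
The 1-cm UH is the DRH scaled by (10 mm)/d, so U_p = 114.0 × 10/12.01 = 94.9 m³/s.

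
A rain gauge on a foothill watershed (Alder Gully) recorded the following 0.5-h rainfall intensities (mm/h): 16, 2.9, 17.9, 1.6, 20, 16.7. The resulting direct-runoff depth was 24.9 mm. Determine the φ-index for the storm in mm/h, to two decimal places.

Only the 4 blocks with intensity above φ contribute runoff: 16, 17.9, 20, 16.7 mm/h.
Σ(I−φ)·Δt = d  ⇒  (16+17.9+20+16.7 − 4φ)·0.5 = 24.9
φ = (70.60 − 24.9/0.5) / 4 = 5.20 mm/h.

φ ≈ 5.20 mm/h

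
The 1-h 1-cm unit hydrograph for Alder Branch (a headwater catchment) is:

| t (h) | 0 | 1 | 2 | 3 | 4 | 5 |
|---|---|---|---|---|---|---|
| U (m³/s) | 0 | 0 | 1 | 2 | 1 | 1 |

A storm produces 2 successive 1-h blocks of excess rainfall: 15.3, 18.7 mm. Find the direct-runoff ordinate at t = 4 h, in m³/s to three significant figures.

By discrete convolution, Q_j = Σ (P_i / 10 mm) · U_{j−i}.
At t = 4 h (j=4): Q = (15.3/10)·1 + (18.7/10)·2 = 5.27 m³/s.

Q ≈ 5.27 m³/s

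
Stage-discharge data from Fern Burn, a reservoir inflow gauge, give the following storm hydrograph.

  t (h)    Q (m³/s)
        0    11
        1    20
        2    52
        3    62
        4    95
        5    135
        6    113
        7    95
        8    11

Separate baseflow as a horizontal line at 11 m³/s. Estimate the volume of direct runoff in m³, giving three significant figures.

Direct-runoff ordinates (Q − Q_b): 0.0, 9.0, 41.0, 51.0, 84.0, 124.0, 102.0, 84.0, 0.0 m³/s.
ΣQ_DR = 495.0 m³/s.
With Δt = 1 h = 3600 s, V = ΣQ_DR · Δt = 495.0 × 3600 = 1.78 × 10^6 m³.

V ≈ 1.78 × 10^6 m³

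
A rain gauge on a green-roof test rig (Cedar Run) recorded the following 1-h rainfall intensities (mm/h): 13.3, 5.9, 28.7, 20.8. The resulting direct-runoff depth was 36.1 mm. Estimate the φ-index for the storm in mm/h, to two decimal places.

φ ≈ 8.90 mm/h

Only the 3 blocks with intensity above φ contribute runoff: 13.3, 28.7, 20.8 mm/h.
Σ(I−φ)·Δt = d  ⇒  (13.3+28.7+20.8 − 3φ)·1 = 36.1
φ = (62.80 − 36.1/1) / 3 = 8.90 mm/h.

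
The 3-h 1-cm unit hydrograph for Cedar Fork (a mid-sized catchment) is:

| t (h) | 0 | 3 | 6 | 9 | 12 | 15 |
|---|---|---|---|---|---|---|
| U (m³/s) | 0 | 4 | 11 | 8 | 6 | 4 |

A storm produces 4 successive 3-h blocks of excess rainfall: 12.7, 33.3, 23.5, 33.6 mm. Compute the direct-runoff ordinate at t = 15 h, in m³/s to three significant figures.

Q ≈ 80.8 m³/s

By discrete convolution, Q_j = Σ (P_i / 10 mm) · U_{j−i}.
At t = 15 h (j=5): Q = (12.7/10)·4 + (33.3/10)·6 + (23.5/10)·8 + (33.6/10)·11 = 80.8 m³/s.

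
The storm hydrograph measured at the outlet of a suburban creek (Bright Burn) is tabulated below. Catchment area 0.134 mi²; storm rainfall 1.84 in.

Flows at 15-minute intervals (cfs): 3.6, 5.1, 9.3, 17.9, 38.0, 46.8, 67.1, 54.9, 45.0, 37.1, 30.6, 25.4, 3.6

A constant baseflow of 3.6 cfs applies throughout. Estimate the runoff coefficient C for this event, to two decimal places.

ΣQ_DR = 337.6 cfs; V = ΣQ_DR·Δt = 3.038 × 10^5 ft³.
Runoff depth d = V / A = 0.9760 in.
C = d / P = 0.9760 / 1.84 = 0.53.

C ≈ 0.53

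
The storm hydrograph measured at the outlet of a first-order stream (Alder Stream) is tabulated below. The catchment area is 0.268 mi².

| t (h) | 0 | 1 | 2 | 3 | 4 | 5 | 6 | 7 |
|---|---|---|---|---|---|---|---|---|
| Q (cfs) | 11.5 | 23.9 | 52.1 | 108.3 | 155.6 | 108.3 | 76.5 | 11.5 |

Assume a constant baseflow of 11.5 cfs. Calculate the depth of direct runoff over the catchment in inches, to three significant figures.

d ≈ 2.63 in

Direct runoff: 0.0, 12.4, 40.6, 96.8, 144.1, 96.8, 65.0, 0.0 cfs; ΣQ_DR = 455.7 cfs.
V = ΣQ_DR · Δt = 455.7 × 3600 s = 1.641 × 10^6 ft³.
Over A = 0.268 mi², depth = V / A = 2.63 in.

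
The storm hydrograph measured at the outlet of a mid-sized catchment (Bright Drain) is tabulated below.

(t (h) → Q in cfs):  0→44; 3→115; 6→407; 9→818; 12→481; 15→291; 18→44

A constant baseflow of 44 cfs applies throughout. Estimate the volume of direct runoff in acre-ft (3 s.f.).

Direct-runoff ordinates (Q − Q_b): 0.0, 71.0, 363.0, 774.0, 437.0, 247.0, 0.0 cfs.
ΣQ_DR = 1892 cfs.
With Δt = 3 h = 10800 s, V = ΣQ_DR · Δt = 1892 × 10800 = 2.04 × 10^7 ft³ = 469 acre-ft.

V ≈ 469 acre-ft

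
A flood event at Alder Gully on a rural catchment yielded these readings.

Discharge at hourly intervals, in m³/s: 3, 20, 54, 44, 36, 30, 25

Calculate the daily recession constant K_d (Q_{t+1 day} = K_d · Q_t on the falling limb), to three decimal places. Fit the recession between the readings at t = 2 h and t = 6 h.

K_d ≈ 0.010

Between t = 2 h and t = 6 h the flow falls from 54 to 25 m³/s over 4×1 h = 4 h.
Per-interval ratio K = (25/54)^(1/4) = 0.8249; K_d = K^(24/1) = 0.010.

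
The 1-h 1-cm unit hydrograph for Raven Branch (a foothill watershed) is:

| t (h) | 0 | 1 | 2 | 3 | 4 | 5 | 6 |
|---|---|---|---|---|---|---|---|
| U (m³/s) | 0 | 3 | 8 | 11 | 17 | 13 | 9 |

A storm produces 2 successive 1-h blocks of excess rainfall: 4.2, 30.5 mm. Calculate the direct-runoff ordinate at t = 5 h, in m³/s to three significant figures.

Q ≈ 57.3 m³/s

By discrete convolution, Q_j = Σ (P_i / 10 mm) · U_{j−i}.
At t = 5 h (j=5): Q = (4.2/10)·13 + (30.5/10)·17 = 57.3 m³/s.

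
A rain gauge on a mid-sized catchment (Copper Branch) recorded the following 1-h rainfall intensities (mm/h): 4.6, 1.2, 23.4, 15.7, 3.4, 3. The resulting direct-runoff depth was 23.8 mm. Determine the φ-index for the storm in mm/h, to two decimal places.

φ ≈ 7.65 mm/h

Only the 2 blocks with intensity above φ contribute runoff: 23.4, 15.7 mm/h.
Σ(I−φ)·Δt = d  ⇒  (23.4+15.7 − 2φ)·1 = 23.8
φ = (39.10 − 23.8/1) / 2 = 7.65 mm/h.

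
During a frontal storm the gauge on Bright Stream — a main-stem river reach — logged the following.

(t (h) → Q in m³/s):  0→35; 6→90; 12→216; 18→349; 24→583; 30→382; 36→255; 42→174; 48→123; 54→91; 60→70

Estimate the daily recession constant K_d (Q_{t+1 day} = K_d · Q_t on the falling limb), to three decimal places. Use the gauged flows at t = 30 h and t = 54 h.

Between t = 30 h and t = 54 h the flow falls from 382 to 91 m³/s over 4×6 h = 24 h.
Per-interval ratio K = (91/382)^(1/4) = 0.6986; K_d = K^(24/6) = 0.238.

K_d ≈ 0.238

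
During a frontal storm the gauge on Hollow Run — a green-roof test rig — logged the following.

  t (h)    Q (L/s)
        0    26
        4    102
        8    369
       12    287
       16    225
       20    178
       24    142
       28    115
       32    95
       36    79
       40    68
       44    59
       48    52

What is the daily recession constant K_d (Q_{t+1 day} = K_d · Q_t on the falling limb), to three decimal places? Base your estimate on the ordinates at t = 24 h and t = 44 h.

K_d ≈ 0.349

Between t = 24 h and t = 44 h the flow falls from 142 to 59 L/s over 5×4 h = 20 h.
Per-interval ratio K = (59/142)^(1/5) = 0.8389; K_d = K^(24/4) = 0.349.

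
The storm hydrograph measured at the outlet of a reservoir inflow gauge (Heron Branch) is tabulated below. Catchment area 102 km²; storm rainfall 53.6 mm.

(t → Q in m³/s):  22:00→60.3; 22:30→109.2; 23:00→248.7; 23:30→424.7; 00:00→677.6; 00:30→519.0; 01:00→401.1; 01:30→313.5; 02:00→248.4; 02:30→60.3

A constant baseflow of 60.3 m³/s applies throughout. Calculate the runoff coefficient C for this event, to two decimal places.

ΣQ_DR = 2460 m³/s; V = ΣQ_DR·Δt = 4.428 × 10^6 m³.
Runoff depth d = V / A = 43.41 mm.
C = d / P = 43.41 / 53.6 = 0.81.

C ≈ 0.81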